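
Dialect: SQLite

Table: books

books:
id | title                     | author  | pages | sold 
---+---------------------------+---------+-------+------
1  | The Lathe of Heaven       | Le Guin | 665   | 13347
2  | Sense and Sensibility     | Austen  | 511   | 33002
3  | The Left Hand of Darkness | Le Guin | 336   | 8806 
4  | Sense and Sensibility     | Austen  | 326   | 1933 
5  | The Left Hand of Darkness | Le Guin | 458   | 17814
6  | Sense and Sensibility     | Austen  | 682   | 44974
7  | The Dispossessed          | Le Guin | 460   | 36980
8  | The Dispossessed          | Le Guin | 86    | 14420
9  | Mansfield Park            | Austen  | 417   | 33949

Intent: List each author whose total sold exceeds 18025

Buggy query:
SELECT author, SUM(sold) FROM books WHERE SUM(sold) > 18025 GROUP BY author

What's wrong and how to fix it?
Bug: WHERE runs before GROUP BY, so aggregates aren't available there

Fix: Use HAVING (which filters groups after aggregation) instead of WHERE

Corrected query:
SELECT author, SUM(sold) FROM books GROUP BY author HAVING SUM(sold) > 18025

Result:
author  | SUM(sold)
--------+----------
Austen  | 113858   
Le Guin | 91367    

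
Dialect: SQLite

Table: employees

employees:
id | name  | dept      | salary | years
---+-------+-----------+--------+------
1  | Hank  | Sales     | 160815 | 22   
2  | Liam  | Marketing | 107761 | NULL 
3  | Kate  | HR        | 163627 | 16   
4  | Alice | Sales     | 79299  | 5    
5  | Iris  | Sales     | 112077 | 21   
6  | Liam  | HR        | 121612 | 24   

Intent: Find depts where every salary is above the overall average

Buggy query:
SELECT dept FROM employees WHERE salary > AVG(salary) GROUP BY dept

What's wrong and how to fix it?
Bug: AVG() is an aggregate; it can't sit directly in WHERE

Fix: Compute the overall average in a scalar subquery and compare each group's MIN against it in HAVING

Corrected query:
SELECT dept FROM employees GROUP BY dept HAVING MIN(salary) > (SELECT AVG(salary) FROM employees)

Result:
(no rows)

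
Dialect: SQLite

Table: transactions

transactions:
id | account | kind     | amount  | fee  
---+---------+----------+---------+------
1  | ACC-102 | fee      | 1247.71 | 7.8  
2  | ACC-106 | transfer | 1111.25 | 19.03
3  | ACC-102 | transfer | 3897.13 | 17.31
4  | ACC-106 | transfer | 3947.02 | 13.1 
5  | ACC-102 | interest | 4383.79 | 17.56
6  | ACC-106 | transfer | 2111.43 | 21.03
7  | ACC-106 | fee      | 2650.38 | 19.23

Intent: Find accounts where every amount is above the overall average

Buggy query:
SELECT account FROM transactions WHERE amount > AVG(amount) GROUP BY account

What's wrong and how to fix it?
Bug: AVG() is an aggregate; it can't sit directly in WHERE

Fix: Compute the overall average in a scalar subquery and compare each group's MIN against it in HAVING

Corrected query:
SELECT account FROM transactions GROUP BY account HAVING MIN(amount) > (SELECT AVG(amount) FROM transactions)

Result:
(no rows)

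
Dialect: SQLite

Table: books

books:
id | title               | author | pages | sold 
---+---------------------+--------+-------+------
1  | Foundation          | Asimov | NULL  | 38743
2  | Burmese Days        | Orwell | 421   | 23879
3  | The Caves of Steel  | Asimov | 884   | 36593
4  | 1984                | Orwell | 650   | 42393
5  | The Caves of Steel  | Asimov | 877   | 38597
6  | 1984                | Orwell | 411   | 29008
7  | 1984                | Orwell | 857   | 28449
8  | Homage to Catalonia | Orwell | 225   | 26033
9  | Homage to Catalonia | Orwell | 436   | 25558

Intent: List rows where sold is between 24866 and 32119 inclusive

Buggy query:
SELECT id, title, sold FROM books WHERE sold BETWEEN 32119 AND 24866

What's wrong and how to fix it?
Bug: The bounds are reversed; BETWEEN a AND b requires a <= b to match anything

Fix: Write BETWEEN 24866 AND 32119

Corrected query:
SELECT id, title, sold FROM books WHERE sold BETWEEN 24866 AND 32119

Result:
id | title               | sold 
---+---------------------+------
6  | 1984                | 29008
7  | 1984                | 28449
8  | Homage to Catalonia | 26033
9  | Homage to Catalonia | 25558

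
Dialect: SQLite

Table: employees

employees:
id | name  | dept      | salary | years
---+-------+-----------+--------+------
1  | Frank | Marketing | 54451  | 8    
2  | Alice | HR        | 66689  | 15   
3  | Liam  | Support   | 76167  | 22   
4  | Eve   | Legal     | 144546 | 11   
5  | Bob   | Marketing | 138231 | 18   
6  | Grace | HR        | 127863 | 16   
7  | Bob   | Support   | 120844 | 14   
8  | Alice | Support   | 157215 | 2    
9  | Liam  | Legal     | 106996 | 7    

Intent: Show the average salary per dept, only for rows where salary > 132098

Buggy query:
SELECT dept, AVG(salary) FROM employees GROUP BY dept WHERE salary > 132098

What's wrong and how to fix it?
Bug: WHERE cannot follow GROUP BY

Fix: Move the WHERE clause before GROUP BY

Corrected query:
SELECT dept, AVG(salary) FROM employees WHERE salary > 132098 GROUP BY dept

Result:
dept      | AVG(salary)
----------+------------
Legal     | 144546     
Marketing | 138231     
Support   | 157215     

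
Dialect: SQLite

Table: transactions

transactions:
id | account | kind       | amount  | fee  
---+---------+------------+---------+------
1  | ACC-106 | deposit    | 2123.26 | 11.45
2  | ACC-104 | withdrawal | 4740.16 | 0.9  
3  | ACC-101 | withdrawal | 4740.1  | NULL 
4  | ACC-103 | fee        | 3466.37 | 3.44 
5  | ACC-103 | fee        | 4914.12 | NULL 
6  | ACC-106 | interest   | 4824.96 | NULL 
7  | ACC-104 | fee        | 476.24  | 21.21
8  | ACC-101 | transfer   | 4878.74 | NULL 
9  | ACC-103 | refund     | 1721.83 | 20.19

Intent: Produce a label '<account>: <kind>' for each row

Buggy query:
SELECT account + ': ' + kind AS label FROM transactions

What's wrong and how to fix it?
Bug: SQLite uses || for string concatenation; + coerces text to numbers (yielding 0)

Fix: Replace + with || to concatenate text

Corrected query:
SELECT account || ': ' || kind AS label FROM transactions

Result:
label              
-------------------
ACC-106: deposit   
ACC-104: withdrawal
ACC-101: withdrawal
ACC-103: fee       
ACC-103: fee       
ACC-106: interest  
ACC-104: fee       
ACC-101: transfer  
ACC-103: refund    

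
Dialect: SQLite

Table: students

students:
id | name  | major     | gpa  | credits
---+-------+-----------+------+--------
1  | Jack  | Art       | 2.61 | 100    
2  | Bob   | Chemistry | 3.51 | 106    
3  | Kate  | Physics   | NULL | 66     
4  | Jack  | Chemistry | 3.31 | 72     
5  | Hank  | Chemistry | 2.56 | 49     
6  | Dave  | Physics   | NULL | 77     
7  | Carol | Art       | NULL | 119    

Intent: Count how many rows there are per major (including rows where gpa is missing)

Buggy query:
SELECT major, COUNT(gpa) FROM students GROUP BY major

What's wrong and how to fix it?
Bug: COUNT(column) counts non-NULL values only; rows with NULL gpa aren't counted

Fix: Use COUNT(*) to count all rows regardless of NULL

Corrected query:
SELECT major, COUNT(*) FROM students GROUP BY major

Result:
major     | COUNT(*)
----------+---------
Art       | 2       
Chemistry | 3       
Physics   | 2       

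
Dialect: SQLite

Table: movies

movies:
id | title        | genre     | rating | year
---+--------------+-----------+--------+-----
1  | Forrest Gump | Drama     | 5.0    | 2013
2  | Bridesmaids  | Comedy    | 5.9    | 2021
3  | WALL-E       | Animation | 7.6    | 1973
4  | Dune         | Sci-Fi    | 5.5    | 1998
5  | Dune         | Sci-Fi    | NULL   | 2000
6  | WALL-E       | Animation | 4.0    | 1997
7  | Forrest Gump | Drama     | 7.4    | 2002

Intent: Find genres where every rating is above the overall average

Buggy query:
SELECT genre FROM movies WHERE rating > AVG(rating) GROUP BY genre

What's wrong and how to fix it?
Bug: WHERE evaluates per row before aggregation, so AVG() is unavailable

Fix: Compute the overall average in a scalar subquery and compare each group's MIN against it in HAVING

Corrected query:
SELECT genre FROM movies GROUP BY genre HAVING MIN(rating) > (SELECT AVG(rating) FROM movies)

Result:
genre 
------
Comedy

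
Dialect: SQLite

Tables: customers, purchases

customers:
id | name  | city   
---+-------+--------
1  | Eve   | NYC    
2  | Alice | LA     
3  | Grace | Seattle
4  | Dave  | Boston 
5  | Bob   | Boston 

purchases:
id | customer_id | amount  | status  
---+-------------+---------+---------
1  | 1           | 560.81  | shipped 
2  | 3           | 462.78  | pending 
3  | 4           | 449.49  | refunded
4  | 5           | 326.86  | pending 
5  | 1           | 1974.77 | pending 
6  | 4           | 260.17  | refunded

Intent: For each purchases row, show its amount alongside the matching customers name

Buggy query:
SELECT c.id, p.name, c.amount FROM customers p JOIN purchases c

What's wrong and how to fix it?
Bug: JOIN with no ON clause produces a cartesian product; every purchases row pairs with every customers row

Fix: Add ON c.customer_id = p.id to the JOIN

Corrected query:
SELECT c.id, p.name, c.amount FROM customers p JOIN purchases c ON c.customer_id = p.id

Result:
id | name  | amount 
---+-------+--------
1  | Eve   | 560.81 
2  | Grace | 462.78 
3  | Dave  | 449.49 
4  | Bob   | 326.86 
5  | Eve   | 1974.77
6  | Dave  | 260.17 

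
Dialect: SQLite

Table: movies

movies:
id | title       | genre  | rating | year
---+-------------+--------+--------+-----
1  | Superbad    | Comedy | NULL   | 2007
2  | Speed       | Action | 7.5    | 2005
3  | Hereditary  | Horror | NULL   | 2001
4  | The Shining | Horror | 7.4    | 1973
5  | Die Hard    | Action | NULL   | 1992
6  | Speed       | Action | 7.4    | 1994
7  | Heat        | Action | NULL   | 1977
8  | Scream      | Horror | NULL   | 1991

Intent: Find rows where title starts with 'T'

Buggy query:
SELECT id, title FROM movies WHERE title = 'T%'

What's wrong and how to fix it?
Bug: '=' compares the literal string including the % character; pattern matching needs LIKE

Fix: Replace '=' with LIKE so 'T%' is treated as a pattern

Corrected query:
SELECT id, title FROM movies WHERE title LIKE 'T%'

Result:
id | title      
---+------------
4  | The Shining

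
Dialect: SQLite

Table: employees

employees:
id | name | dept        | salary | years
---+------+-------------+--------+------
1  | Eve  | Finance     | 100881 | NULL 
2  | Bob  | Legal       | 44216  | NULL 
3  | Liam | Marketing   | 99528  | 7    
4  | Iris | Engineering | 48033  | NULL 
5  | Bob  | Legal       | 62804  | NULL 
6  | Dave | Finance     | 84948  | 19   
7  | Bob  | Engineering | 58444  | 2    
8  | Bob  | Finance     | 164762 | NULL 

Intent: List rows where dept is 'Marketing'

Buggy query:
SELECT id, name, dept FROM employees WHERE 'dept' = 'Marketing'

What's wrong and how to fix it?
Bug: Single quotes denote string literals in SQL; the column name is being compared as a constant string

Fix: Remove the quotes around the column name (or use double quotes for an identifier)

Corrected query:
SELECT id, name, dept FROM employees WHERE dept = 'Marketing'

Result:
id | name | dept     
---+------+----------
3  | Liam | Marketing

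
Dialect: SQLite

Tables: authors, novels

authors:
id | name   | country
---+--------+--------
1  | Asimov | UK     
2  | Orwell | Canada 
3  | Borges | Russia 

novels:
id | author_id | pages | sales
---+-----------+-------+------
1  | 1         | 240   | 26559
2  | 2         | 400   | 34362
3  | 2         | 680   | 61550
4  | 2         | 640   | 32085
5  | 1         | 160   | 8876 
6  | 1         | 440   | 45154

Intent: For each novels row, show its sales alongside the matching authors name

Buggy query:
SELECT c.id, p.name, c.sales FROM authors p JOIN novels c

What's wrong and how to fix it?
Bug: Missing join condition: each novels row is matched to all authors rows instead of just its own

Fix: Add ON c.author_id = p.id to the JOIN

Corrected query:
SELECT c.id, p.name, c.sales FROM authors p JOIN novels c ON c.author_id = p.id

Result:
id | name   | sales
---+--------+------
1  | Asimov | 26559
2  | Orwell | 34362
3  | Orwell | 61550
4  | Orwell | 32085
5  | Asimov | 8876 
6  | Asimov | 45154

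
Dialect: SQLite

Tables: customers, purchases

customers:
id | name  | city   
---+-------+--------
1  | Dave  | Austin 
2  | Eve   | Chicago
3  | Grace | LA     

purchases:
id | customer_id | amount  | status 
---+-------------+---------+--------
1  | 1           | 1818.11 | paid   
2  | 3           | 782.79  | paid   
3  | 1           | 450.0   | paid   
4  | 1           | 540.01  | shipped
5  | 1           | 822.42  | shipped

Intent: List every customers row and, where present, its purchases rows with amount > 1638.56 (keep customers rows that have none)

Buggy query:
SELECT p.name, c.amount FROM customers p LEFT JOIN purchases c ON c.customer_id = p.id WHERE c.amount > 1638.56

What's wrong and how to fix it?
Bug: A WHERE condition on the right-hand table after LEFT JOIN drops unmatched parents

Fix: Move the right-table condition into the ON clause so unmatched parents are kept

Corrected query:
SELECT p.name, c.amount FROM customers p LEFT JOIN purchases c ON c.customer_id = p.id AND c.amount > 1638.56

Result:
name  | amount 
------+--------
Dave  | 1818.11
Eve   | NULL   
Grace | NULL   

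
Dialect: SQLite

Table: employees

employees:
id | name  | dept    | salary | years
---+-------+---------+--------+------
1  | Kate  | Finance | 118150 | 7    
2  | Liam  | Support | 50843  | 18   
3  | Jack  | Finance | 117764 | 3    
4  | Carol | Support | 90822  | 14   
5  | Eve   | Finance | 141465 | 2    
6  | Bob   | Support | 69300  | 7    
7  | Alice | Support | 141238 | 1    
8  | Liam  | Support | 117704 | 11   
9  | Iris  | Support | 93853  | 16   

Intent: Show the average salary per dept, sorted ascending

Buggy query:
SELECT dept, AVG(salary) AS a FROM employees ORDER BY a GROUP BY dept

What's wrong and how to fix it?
Bug: GROUP BY must precede ORDER BY

Fix: Move ORDER BY to the end, after GROUP BY

Corrected query:
SELECT dept, AVG(salary) AS a FROM employees GROUP BY dept ORDER BY a

Result:
dept    | a     
--------+-------
Support | 93960 
Finance | 125793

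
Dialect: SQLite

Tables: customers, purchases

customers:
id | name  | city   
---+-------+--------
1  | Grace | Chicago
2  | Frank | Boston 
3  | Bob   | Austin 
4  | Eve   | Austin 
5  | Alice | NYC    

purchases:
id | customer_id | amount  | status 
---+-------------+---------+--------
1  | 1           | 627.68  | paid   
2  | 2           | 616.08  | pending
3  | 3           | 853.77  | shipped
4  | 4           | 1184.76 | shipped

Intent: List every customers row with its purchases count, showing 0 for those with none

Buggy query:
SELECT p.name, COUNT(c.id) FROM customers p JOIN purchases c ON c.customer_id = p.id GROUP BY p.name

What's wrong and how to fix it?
Bug: An inner join excludes parents with zero children

Fix: Use LEFT JOIN so parents without children still appear (COUNT(c.id) gives 0)

Corrected query:
SELECT p.name, COUNT(c.id) FROM customers p LEFT JOIN purchases c ON c.customer_id = p.id GROUP BY p.name

Result:
name  | COUNT(c.id)
------+------------
Alice | 0          
Bob   | 1          
Eve   | 1          
Frank | 1          
Grace | 1          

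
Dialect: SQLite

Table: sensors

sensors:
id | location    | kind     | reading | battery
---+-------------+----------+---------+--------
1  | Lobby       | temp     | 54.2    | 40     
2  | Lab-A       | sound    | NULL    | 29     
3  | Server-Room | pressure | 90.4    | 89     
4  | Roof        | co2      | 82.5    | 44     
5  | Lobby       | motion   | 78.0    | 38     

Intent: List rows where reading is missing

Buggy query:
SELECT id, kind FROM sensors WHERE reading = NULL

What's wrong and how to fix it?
Bug: Comparing to NULL with '=' never matches; NULL = NULL is unknown, not true

Fix: Use IS NULL to test for NULL

Corrected query:
SELECT id, kind FROM sensors WHERE reading IS NULL

Result:
id | kind 
---+------
2  | sound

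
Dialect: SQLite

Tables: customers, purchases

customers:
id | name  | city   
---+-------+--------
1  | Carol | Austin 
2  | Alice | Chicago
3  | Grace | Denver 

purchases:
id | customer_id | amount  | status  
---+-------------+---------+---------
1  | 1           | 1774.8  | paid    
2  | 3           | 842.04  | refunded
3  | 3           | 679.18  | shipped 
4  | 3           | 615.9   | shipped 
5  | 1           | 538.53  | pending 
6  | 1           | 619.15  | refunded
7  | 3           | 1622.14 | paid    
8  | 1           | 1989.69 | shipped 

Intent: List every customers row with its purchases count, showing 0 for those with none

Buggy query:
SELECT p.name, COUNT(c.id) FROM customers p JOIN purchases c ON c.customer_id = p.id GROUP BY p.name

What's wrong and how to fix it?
Bug: INNER JOIN drops customers rows that have no matching purchases rows

Fix: Use LEFT JOIN so parents without children still appear (COUNT(c.id) gives 0)

Corrected query:
SELECT p.name, COUNT(c.id) FROM customers p LEFT JOIN purchases c ON c.customer_id = p.id GROUP BY p.name

Result:
name  | COUNT(c.id)
------+------------
Alice | 0          
Carol | 4          
Grace | 4          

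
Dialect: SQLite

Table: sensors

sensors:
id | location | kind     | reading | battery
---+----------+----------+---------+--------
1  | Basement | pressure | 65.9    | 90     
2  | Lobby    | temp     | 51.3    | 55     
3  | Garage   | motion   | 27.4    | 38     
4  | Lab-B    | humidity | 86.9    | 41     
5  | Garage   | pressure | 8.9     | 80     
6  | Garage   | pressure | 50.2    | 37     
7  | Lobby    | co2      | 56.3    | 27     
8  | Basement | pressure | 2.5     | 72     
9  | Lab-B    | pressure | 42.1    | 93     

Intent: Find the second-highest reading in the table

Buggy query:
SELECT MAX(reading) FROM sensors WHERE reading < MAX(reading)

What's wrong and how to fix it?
Bug: The inner MAX is an aggregate inside WHERE, which is not allowed

Fix: Compute the overall MAX in a subquery, then take MAX of rows below it

Corrected query:
SELECT MAX(reading) FROM sensors WHERE reading < (SELECT MAX(reading) FROM sensors)

Result:
MAX(reading)
------------
65.9        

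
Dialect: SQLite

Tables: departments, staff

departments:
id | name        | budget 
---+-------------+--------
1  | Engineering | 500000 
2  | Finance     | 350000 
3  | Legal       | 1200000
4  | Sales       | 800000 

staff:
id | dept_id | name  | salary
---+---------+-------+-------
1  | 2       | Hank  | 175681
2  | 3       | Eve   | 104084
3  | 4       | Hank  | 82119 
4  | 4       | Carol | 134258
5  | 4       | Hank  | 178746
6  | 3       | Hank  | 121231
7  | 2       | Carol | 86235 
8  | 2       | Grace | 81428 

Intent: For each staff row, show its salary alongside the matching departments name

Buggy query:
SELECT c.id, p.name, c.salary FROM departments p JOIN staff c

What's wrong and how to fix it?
Bug: Missing join condition: each staff row is matched to all departments rows instead of just its own

Fix: Specify the join condition linking the foreign key to the parent id

Corrected query:
SELECT c.id, p.name, c.salary FROM departments p JOIN staff c ON c.dept_id = p.id

Result:
id | name    | salary
---+---------+-------
1  | Finance | 175681
2  | Legal   | 104084
3  | Sales   | 82119 
4  | Sales   | 134258
5  | Sales   | 178746
6  | Legal   | 121231
7  | Finance | 86235 
8  | Finance | 81428 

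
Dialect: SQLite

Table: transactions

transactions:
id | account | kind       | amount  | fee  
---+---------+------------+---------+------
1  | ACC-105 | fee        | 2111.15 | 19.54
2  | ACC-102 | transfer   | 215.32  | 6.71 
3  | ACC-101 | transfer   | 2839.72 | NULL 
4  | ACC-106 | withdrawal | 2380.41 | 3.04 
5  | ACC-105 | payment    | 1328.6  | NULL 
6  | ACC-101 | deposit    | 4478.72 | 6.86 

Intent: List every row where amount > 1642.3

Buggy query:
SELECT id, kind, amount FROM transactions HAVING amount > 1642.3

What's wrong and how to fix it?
Bug: HAVING filters the output of aggregation, but this query has no GROUP BY and no aggregate functions, so SQLite rejects it (HAVING clause on a non-aggregate query); the condition here is per row

Fix: Replace HAVING with WHERE since the condition applies to individual rows

Corrected query:
SELECT id, kind, amount FROM transactions WHERE amount > 1642.3

Result:
id | kind       | amount 
---+------------+--------
1  | fee        | 2111.15
3  | transfer   | 2839.72
4  | withdrawal | 2380.41
6  | deposit    | 4478.72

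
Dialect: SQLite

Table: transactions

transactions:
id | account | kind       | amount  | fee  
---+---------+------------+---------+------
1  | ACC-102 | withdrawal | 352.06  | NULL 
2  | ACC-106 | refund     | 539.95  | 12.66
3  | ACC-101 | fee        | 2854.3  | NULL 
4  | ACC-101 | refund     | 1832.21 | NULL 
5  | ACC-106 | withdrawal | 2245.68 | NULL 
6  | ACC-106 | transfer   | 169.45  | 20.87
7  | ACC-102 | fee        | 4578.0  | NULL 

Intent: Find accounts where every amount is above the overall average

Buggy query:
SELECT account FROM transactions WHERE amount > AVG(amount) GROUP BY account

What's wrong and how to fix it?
Bug: AVG() is an aggregate; it can't sit directly in WHERE

Fix: Compute the overall average in a scalar subquery and compare each group's MIN against it in HAVING

Corrected query:
SELECT account FROM transactions GROUP BY account HAVING MIN(amount) > (SELECT AVG(amount) FROM transactions)

Result:
account
-------
ACC-101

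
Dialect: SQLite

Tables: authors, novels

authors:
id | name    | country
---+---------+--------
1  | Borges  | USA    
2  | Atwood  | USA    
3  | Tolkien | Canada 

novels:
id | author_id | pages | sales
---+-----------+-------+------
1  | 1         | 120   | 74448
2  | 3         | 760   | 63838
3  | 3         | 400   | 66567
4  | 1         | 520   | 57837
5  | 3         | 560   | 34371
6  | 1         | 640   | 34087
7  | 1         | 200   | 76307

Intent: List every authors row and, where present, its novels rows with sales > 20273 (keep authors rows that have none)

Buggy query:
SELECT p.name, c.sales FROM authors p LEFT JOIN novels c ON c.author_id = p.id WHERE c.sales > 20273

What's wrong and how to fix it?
Bug: Filtering c.sales in WHERE discards the NULL rows produced by LEFT JOIN, turning it into an inner join

Fix: Move the right-table condition into the ON clause so unmatched parents are kept

Corrected query:
SELECT p.name, c.sales FROM authors p LEFT JOIN novels c ON c.author_id = p.id AND c.sales > 20273

Result:
name    | sales
--------+------
Borges  | 34087
Borges  | 57837
Borges  | 74448
Borges  | 76307
Atwood  | NULL 
Tolkien | 34371
Tolkien | 63838
Tolkien | 66567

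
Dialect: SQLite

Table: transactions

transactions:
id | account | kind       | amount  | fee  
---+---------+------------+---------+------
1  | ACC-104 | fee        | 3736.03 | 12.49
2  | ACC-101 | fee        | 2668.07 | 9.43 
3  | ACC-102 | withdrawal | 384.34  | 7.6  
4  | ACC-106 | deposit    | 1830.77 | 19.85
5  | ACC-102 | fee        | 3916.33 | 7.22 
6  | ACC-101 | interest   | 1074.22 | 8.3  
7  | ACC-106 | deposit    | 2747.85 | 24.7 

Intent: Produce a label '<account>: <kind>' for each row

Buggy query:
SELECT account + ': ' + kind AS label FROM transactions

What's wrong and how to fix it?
Bug: '+' is numeric addition; on text columns SQLite converts them to 0 instead of concatenating

Fix: Use the || operator for string concatenation

Corrected query:
SELECT account || ': ' || kind AS label FROM transactions

Result:
label              
-------------------
ACC-104: fee       
ACC-101: fee       
ACC-102: withdrawal
ACC-106: deposit   
ACC-102: fee       
ACC-101: interest  
ACC-106: deposit   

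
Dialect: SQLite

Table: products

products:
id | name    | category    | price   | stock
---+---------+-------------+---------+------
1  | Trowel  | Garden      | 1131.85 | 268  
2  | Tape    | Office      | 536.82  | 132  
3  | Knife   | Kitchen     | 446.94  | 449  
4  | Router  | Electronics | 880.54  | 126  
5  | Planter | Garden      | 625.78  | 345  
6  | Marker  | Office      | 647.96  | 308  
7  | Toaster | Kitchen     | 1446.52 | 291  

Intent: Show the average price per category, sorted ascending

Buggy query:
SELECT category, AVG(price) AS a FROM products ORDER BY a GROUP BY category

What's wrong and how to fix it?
Bug: ORDER BY appears before GROUP BY; SQL clause order requires GROUP BY first

Fix: Move ORDER BY to the end, after GROUP BY

Corrected query:
SELECT category, AVG(price) AS a FROM products GROUP BY category ORDER BY a

Result:
category    | a      
------------+--------
Office      | 592.39 
Garden      | 878.815
Electronics | 880.54 
Kitchen     | 946.73 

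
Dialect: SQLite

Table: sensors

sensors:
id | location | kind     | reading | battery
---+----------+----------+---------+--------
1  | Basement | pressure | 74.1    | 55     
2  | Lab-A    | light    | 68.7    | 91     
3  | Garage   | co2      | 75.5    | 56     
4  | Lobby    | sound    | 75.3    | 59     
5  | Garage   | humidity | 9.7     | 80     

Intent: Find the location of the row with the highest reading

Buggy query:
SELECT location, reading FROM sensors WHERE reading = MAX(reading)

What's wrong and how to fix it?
Bug: MAX(reading) is an aggregate and cannot be used directly in WHERE

Fix: Wrap MAX in a scalar subquery so WHERE compares against a single value

Corrected query:
SELECT location, reading FROM sensors WHERE reading = (SELECT MAX(reading) FROM sensors)

Result:
location | reading
---------+--------
Garage   | 75.5   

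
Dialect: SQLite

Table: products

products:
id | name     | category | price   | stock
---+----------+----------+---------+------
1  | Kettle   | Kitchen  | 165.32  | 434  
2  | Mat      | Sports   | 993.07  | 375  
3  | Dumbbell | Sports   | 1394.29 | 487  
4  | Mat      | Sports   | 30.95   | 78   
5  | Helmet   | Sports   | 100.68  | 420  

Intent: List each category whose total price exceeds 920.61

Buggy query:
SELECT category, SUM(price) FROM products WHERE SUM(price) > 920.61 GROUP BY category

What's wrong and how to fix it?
Bug: SUM(price) is an aggregate, but WHERE filters rows before aggregation

Fix: Move the aggregate condition to a HAVING clause

Corrected query:
SELECT category, SUM(price) FROM products GROUP BY category HAVING SUM(price) > 920.61

Result:
category | SUM(price)
---------+-----------
Sports   | 2518.99   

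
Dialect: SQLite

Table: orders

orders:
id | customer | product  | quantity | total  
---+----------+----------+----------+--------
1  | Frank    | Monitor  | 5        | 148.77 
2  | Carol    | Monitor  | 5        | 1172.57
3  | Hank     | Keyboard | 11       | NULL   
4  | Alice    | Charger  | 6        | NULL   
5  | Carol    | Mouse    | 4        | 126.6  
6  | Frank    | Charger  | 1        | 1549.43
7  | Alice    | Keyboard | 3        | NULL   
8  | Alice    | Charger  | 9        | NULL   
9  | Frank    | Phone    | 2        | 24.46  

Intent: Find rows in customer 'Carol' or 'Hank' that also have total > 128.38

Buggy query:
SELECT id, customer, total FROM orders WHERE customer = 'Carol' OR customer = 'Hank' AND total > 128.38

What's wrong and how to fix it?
Bug: Without parentheses, AND is evaluated before OR, so the total filter only applies to the 'Hank' branch

Fix: Add parentheses around the OR so the AND applies to both alternatives

Corrected query:
SELECT id, customer, total FROM orders WHERE (customer = 'Carol' OR customer = 'Hank') AND total > 128.38

Result:
id | customer | total  
---+----------+--------
2  | Carol    | 1172.57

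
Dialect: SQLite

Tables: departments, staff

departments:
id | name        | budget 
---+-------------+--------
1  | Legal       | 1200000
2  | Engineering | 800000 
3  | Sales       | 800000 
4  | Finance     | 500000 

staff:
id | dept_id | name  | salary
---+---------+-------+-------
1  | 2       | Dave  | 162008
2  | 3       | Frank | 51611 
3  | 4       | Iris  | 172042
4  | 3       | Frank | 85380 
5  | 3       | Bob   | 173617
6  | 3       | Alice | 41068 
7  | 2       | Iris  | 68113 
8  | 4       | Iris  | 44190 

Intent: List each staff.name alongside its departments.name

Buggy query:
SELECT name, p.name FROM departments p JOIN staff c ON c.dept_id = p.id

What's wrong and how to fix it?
Bug: 'name' exists in both joined tables, so the database can't tell which one is meant

Fix: Prefix ambiguous columns with the table alias

Corrected query:
SELECT c.name, p.name FROM departments p JOIN staff c ON c.dept_id = p.id

Result:
name  | name       
------+------------
Dave  | Engineering
Frank | Sales      
Iris  | Finance    
Frank | Sales      
Bob   | Sales      
Alice | Sales      
Iris  | Engineering
Iris  | Finance    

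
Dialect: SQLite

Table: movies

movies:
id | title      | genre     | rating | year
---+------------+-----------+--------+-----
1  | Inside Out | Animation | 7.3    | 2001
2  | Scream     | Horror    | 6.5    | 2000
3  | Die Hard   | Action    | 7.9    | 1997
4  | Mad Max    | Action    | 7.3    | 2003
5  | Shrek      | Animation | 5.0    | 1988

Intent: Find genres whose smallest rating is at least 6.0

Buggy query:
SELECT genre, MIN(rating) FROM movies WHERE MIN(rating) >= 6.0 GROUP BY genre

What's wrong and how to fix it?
Bug: MIN() in WHERE is a misuse of aggregate

Fix: Replace WHERE with HAVING after the GROUP BY

Corrected query:
SELECT genre, MIN(rating) FROM movies GROUP BY genre HAVING MIN(rating) >= 6.0

Result:
genre  | MIN(rating)
-------+------------
Action | 7.3        
Horror | 6.5        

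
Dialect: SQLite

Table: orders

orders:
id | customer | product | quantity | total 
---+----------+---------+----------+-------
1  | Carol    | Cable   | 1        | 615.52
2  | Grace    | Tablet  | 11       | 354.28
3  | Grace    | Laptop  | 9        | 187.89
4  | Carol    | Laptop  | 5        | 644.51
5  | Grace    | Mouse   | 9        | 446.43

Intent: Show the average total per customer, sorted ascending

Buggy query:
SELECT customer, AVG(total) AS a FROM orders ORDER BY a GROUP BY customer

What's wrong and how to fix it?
Bug: GROUP BY must precede ORDER BY

Fix: Reorder: SELECT … FROM … GROUP BY … ORDER BY …

Corrected query:
SELECT customer, AVG(total) AS a FROM orders GROUP BY customer ORDER BY a

Result:
customer | a         
---------+-----------
Grace    | 329.533333
Carol    | 630.015   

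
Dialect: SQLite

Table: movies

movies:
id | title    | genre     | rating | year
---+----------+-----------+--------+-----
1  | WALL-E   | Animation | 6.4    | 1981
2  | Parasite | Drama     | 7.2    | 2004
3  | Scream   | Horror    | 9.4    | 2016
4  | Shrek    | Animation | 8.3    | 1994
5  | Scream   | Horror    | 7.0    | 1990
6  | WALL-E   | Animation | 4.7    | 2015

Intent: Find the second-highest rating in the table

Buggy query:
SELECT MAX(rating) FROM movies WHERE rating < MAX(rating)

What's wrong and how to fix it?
Bug: MAX(rating) on the right of the comparison is an aggregate-in-WHERE error

Fix: Put the inner MAX in a scalar subquery

Corrected query:
SELECT MAX(rating) FROM movies WHERE rating < (SELECT MAX(rating) FROM movies)

Result:
MAX(rating)
-----------
8.3        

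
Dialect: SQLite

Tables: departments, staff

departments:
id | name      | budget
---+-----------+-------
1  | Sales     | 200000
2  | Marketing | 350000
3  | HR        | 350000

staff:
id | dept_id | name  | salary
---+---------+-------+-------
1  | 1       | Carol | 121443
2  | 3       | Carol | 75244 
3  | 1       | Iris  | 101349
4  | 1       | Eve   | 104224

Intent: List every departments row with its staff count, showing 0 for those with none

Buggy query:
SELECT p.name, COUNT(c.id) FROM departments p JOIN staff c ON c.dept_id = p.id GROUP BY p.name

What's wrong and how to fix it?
Bug: INNER JOIN drops departments rows that have no matching staff rows

Fix: Switch to LEFT JOIN to retain unmatched parent rows

Corrected query:
SELECT p.name, COUNT(c.id) FROM departments p LEFT JOIN staff c ON c.dept_id = p.id GROUP BY p.name

Result:
name      | COUNT(c.id)
----------+------------
HR        | 1          
Marketing | 0          
Sales     | 3          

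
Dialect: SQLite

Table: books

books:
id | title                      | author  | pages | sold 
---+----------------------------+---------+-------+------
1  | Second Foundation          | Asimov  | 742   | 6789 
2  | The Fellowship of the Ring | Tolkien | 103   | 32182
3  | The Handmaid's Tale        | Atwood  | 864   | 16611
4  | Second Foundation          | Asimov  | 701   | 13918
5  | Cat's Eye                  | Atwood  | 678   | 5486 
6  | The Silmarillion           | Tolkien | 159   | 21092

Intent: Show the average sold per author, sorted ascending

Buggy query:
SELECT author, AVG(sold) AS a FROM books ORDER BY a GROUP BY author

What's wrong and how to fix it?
Bug: ORDER BY appears before GROUP BY; SQL clause order requires GROUP BY first

Fix: Move ORDER BY to the end, after GROUP BY

Corrected query:
SELECT author, AVG(sold) AS a FROM books GROUP BY author ORDER BY a

Result:
author  | a      
--------+--------
Asimov  | 10353.5
Atwood  | 11048.5
Tolkien | 26637  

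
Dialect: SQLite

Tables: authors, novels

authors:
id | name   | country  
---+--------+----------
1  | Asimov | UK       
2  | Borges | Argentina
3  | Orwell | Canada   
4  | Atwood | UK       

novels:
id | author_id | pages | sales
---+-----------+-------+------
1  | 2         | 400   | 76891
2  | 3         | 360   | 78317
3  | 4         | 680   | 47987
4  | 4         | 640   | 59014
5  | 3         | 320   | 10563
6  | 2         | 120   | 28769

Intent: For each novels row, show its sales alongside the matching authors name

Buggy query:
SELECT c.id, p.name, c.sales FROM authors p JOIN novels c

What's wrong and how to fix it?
Bug: JOIN with no ON clause produces a cartesian product; every novels row pairs with every authors row

Fix: Specify the join condition linking the foreign key to the parent id

Corrected query:
SELECT c.id, p.name, c.sales FROM authors p JOIN novels c ON c.author_id = p.id

Result:
id | name   | sales
---+--------+------
1  | Borges | 76891
2  | Orwell | 78317
3  | Atwood | 47987
4  | Atwood | 59014
5  | Orwell | 10563
6  | Borges | 28769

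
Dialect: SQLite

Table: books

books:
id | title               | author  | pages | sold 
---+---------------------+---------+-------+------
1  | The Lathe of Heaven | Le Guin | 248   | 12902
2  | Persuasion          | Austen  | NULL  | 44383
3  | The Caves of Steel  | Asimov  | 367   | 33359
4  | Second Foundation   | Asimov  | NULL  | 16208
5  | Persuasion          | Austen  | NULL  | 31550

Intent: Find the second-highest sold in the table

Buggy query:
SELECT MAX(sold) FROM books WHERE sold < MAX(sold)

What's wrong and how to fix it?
Bug: The inner MAX is an aggregate inside WHERE, which is not allowed

Fix: Put the inner MAX in a scalar subquery

Corrected query:
SELECT MAX(sold) FROM books WHERE sold < (SELECT MAX(sold) FROM books)

Result:
MAX(sold)
---------
33359    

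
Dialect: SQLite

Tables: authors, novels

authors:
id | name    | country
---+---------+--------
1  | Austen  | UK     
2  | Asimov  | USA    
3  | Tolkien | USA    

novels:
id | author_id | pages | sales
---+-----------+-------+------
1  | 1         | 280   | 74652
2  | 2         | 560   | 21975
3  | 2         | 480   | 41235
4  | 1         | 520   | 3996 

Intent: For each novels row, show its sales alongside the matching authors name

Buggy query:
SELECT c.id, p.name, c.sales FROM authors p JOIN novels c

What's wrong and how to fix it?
Bug: Missing join condition: each novels row is matched to all authors rows instead of just its own

Fix: Add ON c.author_id = p.id to the JOIN

Corrected query:
SELECT c.id, p.name, c.sales FROM authors p JOIN novels c ON c.author_id = p.id

Result:
id | name   | sales
---+--------+------
1  | Austen | 74652
2  | Asimov | 21975
3  | Asimov | 41235
4  | Austen | 3996 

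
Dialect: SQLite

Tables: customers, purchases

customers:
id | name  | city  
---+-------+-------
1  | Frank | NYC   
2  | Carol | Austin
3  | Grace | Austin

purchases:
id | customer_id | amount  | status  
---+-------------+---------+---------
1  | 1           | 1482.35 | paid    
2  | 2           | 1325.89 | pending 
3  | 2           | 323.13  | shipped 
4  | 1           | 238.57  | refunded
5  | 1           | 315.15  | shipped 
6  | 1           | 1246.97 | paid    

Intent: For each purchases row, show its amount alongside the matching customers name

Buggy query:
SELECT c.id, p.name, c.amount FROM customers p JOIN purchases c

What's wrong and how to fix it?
Bug: JOIN with no ON clause produces a cartesian product; every purchases row pairs with every customers row

Fix: Specify the join condition linking the foreign key to the parent id

Corrected query:
SELECT c.id, p.name, c.amount FROM customers p JOIN purchases c ON c.customer_id = p.id

Result:
id | name  | amount 
---+-------+--------
1  | Frank | 1482.35
2  | Carol | 1325.89
3  | Carol | 323.13 
4  | Frank | 238.57 
5  | Frank | 315.15 
6  | Frank | 1246.97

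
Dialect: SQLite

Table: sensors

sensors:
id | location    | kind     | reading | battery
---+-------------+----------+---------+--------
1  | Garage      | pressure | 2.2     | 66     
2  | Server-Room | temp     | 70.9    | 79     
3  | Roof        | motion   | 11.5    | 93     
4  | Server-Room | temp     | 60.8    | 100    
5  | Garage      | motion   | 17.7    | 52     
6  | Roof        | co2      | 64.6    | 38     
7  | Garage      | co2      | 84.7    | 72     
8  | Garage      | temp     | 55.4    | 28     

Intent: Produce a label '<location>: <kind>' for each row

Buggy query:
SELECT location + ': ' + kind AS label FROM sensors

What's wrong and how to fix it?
Bug: '+' is numeric addition; on text columns SQLite converts them to 0 instead of concatenating

Fix: Replace + with || to concatenate text

Corrected query:
SELECT location || ': ' || kind AS label FROM sensors

Result:
label            
-----------------
Garage: pressure 
Server-Room: temp
Roof: motion     
Server-Room: temp
Garage: motion   
Roof: co2        
Garage: co2      
Garage: temp     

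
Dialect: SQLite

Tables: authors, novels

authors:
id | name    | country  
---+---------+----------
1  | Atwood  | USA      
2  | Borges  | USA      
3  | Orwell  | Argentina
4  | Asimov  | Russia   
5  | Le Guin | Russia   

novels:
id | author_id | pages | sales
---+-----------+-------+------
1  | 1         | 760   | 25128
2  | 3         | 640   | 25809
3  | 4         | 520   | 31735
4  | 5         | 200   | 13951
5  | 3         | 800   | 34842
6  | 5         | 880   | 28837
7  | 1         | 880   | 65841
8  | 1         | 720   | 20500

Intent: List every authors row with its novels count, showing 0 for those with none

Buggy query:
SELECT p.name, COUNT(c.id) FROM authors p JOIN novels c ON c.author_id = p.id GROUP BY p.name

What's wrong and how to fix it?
Bug: An inner join excludes parents with zero children

Fix: Switch to LEFT JOIN to retain unmatched parent rows

Corrected query:
SELECT p.name, COUNT(c.id) FROM authors p LEFT JOIN novels c ON c.author_id = p.id GROUP BY p.name

Result:
name    | COUNT(c.id)
--------+------------
Asimov  | 1          
Atwood  | 3          
Borges  | 0          
Le Guin | 2          
Orwell  | 2          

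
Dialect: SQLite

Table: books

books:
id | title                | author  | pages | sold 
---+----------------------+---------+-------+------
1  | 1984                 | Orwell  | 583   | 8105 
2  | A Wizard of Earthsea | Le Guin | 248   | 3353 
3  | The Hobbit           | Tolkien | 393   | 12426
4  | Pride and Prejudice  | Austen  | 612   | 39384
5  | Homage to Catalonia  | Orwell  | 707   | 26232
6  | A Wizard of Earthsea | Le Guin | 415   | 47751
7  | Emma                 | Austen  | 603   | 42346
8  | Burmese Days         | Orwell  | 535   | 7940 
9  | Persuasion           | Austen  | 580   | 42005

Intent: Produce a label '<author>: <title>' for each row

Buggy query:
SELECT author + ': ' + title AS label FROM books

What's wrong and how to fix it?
Bug: '+' is numeric addition; on text columns SQLite converts them to 0 instead of concatenating

Fix: Replace + with || to concatenate text

Corrected query:
SELECT author || ': ' || title AS label FROM books

Result:
label                        
-----------------------------
Orwell: 1984                 
Le Guin: A Wizard of Earthsea
Tolkien: The Hobbit          
Austen: Pride and Prejudice  
Orwell: Homage to Catalonia  
Le Guin: A Wizard of Earthsea
Austen: Emma                 
Orwell: Burmese Days         
Austen: Persuasion           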